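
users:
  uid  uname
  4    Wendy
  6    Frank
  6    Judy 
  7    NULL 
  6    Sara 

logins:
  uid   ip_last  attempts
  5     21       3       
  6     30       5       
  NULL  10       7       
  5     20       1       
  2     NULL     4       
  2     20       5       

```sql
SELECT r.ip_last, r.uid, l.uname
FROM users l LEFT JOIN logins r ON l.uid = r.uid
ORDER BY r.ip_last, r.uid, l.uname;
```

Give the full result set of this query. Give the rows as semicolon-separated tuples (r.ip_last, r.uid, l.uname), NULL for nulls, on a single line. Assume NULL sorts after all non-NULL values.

(30, 6, Frank); (30, 6, Judy); (30, 6, Sara); (NULL, NULL, Wendy); (NULL, NULL, NULL)

LEFT JOIN keeps every row from `users`; unmatched rows get NULL for `logins`'s columns.
Matching on l.uid = r.uid. A NULL in a compared column never satisfies the condition.
- l row (uid=4): no match → kept, r columns NULL.
- l row (uid=6): matches 1 r row(s) → 1 output row(s).
- l row (uid=6): matches 1 r row(s) → 1 output row(s).
- l row (uid=7): no match → kept, r columns NULL.
- l row (uid=6): matches 1 r row(s) → 1 output row(s).
After projecting and ordering:
r.ip_last | r.uid | l.uname
30 | 6 | Frank
30 | 6 | Judy
30 | 6 | Sara
NULL | NULL | Wendy
NULL | NULL | NULL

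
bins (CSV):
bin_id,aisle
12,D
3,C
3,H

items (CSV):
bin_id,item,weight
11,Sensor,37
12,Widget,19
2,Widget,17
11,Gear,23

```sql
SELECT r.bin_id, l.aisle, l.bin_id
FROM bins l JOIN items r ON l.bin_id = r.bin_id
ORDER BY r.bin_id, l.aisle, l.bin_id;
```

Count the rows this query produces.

1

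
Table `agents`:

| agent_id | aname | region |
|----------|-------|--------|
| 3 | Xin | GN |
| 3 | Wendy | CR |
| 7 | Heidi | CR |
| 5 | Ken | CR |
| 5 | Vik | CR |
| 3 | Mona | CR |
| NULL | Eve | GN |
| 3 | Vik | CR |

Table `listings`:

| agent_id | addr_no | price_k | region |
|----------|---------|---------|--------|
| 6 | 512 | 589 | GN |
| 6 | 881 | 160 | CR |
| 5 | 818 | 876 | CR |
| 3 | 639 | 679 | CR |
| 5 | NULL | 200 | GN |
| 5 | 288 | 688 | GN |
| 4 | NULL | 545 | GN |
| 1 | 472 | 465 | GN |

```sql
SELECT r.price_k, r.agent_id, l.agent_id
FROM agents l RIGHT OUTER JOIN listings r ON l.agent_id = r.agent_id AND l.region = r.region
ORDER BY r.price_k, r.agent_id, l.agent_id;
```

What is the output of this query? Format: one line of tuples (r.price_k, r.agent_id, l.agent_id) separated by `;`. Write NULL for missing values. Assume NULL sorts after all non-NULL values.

(160, 6, NULL); (200, 5, NULL); (465, 1, NULL); (545, 4, NULL); (589, 6, NULL); (679, 3, 3); (679, 3, 3); (679, 3, 3); (688, 5, NULL); (876, 5, 5); (876, 5, 5)

RIGHT JOIN keeps every row from `listings`; unmatched rows get NULL for `agents`'s columns.
Matching on l.agent_id = r.agent_id AND l.region = r.region. A NULL in a compared column never satisfies the condition.
- l[0] agent_id=3, region=GN → no match.
- l[1] agent_id=3, region=CR → 1 match(es) in r → 1 row(s).
- l[2] agent_id=7, region=CR → no match.
- l[3] agent_id=5, region=CR → 1 match(es) in r → 1 row(s).
- l[4] agent_id=5, region=CR → 1 match(es) in r → 1 row(s).
- l[5] agent_id=3, region=CR → 1 match(es) in r → 1 row(s).
- l[6] agent_id=NULL, region=GN → no match.
- l[7] agent_id=3, region=CR → 1 match(es) in r → 1 row(s).
- plus 6 unmatched r row(s), each kept with NULL l columns.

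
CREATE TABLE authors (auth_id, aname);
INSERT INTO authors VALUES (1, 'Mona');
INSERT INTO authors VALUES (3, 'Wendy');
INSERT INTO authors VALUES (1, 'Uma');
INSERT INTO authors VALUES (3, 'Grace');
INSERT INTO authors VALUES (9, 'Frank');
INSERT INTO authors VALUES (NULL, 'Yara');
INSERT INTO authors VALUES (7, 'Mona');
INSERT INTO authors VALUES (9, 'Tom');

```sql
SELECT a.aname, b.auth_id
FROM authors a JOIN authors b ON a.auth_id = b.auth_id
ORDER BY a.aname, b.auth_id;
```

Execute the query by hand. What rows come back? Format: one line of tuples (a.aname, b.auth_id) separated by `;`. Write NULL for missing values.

(Frank, 9); (Frank, 9); (Grace, 3); (Grace, 3); (Mona, 1); (Mona, 1); (Mona, 7); (Tom, 9); (Tom, 9); (Uma, 1); (Uma, 1); (Wendy, 3); (Wendy, 3)

INNER JOIN keeps only pairs where the ON condition holds.
Matching on a.auth_id = b.auth_id. A NULL in a compared column never satisfies the condition.
- auth_id=1: 2 matching b row(s), so 2 row(s) emitted.
- auth_id=3: 2 matching b row(s), so 2 row(s) emitted.
- auth_id=1: 2 matching b row(s), so 2 row(s) emitted.
- auth_id=3: 2 matching b row(s), so 2 row(s) emitted.
- auth_id=9: 2 matching b row(s), so 2 row(s) emitted.
- auth_id=NULL: no matching b row, dropped.
- auth_id=7: 1 matching b row(s), so 1 row(s) emitted.
- auth_id=9: 2 matching b row(s), so 2 row(s) emitted.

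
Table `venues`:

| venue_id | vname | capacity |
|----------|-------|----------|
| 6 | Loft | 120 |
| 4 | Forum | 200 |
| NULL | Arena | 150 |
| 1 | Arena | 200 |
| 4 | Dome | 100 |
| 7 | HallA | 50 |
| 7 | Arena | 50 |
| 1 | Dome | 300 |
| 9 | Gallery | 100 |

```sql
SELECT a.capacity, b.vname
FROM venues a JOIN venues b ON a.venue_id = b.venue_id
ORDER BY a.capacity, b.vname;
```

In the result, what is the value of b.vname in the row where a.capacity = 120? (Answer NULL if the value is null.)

INNER JOIN keeps only pairs where the ON condition holds.
Matching on a.venue_id = b.venue_id. A NULL in a compared column never satisfies the condition.
- a (venue_id=6) pairs with 1 row(s) of b.
- a (venue_id=4) pairs with 2 row(s) of b.
- a (venue_id=NULL) has no partner → excluded.
- a (venue_id=1) pairs with 2 row(s) of b.
- a (venue_id=4) pairs with 2 row(s) of b.
- a (venue_id=7) pairs with 2 row(s) of b.
- a (venue_id=7) pairs with 2 row(s) of b.
- a (venue_id=1) pairs with 2 row(s) of b.
- a (venue_id=9) pairs with 1 row(s) of b.

Loft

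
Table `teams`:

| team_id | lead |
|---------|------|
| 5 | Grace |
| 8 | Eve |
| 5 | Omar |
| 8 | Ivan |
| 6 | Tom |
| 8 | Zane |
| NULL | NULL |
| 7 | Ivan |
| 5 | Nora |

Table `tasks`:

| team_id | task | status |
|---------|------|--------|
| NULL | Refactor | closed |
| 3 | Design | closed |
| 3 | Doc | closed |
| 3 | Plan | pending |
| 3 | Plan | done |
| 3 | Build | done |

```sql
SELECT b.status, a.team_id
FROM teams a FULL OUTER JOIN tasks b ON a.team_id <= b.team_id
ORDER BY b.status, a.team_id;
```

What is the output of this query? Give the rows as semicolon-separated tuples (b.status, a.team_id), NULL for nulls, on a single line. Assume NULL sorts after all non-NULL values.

FULL OUTER JOIN keeps every row from both sides; unmatched rows get NULL for the other side's columns.
Matching on a.team_id <= b.team_id. A NULL in a compared column never satisfies the condition.
- a (team_id=5) has no partner → padded with NULL.
- a (team_id=8) has no partner → padded with NULL.
- a (team_id=5) has no partner → padded with NULL.
- a (team_id=8) has no partner → padded with NULL.
- a (team_id=6) has no partner → padded with NULL.
- a (team_id=8) has no partner → padded with NULL.
- a (team_id=NULL) has no partner → padded with NULL.
- a (team_id=7) has no partner → padded with NULL.
- a (team_id=5) has no partner → padded with NULL.
- 6 row(s) from b found no a partner → padded with NULL.

(closed, NULL); (closed, NULL); (closed, NULL); (done, NULL); (done, NULL); (pending, NULL); (NULL, 5); (NULL, 5); (NULL, 5); (NULL, 6); (NULL, 7); (NULL, 8); (NULL, 8); (NULL, 8); (NULL, NULL)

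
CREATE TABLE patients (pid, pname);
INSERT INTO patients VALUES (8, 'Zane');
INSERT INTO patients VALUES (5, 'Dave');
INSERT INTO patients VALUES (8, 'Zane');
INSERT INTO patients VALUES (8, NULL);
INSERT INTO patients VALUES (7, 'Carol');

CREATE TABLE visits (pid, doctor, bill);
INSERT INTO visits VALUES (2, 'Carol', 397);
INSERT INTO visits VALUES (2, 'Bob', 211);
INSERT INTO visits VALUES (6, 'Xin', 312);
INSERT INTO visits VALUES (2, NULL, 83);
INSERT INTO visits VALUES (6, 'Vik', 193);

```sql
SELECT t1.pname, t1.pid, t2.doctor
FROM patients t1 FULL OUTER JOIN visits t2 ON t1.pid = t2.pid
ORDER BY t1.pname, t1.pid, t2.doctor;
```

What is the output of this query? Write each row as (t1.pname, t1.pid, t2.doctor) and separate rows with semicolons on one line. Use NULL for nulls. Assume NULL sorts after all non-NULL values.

(Carol, 7, NULL); (Dave, 5, NULL); (Zane, 8, NULL); (Zane, 8, NULL); (NULL, 8, NULL); (NULL, NULL, Bob); (NULL, NULL, Carol); (NULL, NULL, Vik); (NULL, NULL, Xin); (NULL, NULL, NULL)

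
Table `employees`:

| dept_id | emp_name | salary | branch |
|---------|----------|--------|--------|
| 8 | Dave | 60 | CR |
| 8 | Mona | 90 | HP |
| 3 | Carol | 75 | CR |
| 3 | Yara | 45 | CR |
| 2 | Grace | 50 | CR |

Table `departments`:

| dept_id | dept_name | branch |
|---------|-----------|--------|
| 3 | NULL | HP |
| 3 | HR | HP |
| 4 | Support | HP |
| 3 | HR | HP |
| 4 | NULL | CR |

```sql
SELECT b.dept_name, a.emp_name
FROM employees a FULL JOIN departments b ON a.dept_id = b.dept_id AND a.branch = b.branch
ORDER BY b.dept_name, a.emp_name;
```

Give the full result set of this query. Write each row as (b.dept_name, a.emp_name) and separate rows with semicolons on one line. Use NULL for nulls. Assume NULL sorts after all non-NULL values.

FULL OUTER JOIN keeps every row from both sides; unmatched rows get NULL for the other side's columns.
Matching on a.dept_id = b.dept_id AND a.branch = b.branch.
- a row (dept_id=8, branch=CR): no match → kept, b columns NULL.
- a row (dept_id=8, branch=HP): no match → kept, b columns NULL.
- a row (dept_id=3, branch=CR): no match → kept, b columns NULL.
- a row (dept_id=3, branch=CR): no match → kept, b columns NULL.
- a row (dept_id=2, branch=CR): no match → kept, b columns NULL.
- 5 row(s) from b found no a partner → padded with NULL.
After projecting and ordering:
b.dept_name | a.emp_name
HR | NULL
HR | NULL
Support | NULL
NULL | Carol
NULL | Dave
NULL | Grace
NULL | Mona
NULL | Yara
NULL | NULL
NULL | NULL

(HR, NULL); (HR, NULL); (Support, NULL); (NULL, Carol); (NULL, Dave); (NULL, Grace); (NULL, Mona); (NULL, Yara); (NULL, NULL); (NULL, NULL)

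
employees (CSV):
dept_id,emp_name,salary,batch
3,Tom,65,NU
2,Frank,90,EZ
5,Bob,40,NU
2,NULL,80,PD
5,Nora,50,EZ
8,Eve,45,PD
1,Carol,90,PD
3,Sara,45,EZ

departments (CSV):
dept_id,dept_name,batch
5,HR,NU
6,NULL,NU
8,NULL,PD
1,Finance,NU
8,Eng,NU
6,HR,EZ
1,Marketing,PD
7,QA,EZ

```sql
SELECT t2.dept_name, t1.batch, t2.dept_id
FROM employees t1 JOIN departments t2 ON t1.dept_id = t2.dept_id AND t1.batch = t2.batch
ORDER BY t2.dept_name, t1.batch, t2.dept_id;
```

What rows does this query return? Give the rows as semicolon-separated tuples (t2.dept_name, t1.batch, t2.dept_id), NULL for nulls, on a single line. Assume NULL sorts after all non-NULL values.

INNER JOIN keeps only pairs where the ON condition holds.
Matching on t1.dept_id = t2.dept_id AND t1.batch = t2.batch.
Matched pairs: 3.

(HR, NU, 5); (Marketing, PD, 1); (NULL, PD, 8)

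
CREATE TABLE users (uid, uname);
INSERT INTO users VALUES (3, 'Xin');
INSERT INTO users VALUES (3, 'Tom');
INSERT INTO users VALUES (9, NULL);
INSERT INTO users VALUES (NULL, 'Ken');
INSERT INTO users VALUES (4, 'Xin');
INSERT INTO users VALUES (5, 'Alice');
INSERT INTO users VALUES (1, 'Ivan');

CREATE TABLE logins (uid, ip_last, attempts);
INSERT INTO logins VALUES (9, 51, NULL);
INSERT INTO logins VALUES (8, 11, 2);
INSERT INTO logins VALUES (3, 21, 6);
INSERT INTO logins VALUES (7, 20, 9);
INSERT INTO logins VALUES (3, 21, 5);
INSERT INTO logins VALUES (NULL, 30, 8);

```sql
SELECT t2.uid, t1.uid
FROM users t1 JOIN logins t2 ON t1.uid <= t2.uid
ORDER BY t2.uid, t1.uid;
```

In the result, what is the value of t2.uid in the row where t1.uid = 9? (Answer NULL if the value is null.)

INNER JOIN keeps only pairs where the ON condition holds.
Matching on t1.uid <= t2.uid. A NULL in a compared column never satisfies the condition.
- t1[0] uid=3 → 5 match(es) in t2 → 5 row(s).
- t1[1] uid=3 → 5 match(es) in t2 → 5 row(s).
- t1[2] uid=9 → 1 match(es) in t2 → 1 row(s).
- t1[3] uid=NULL → no match; dropped.
- t1[4] uid=4 → 3 match(es) in t2 → 3 row(s).
- t1[5] uid=5 → 3 match(es) in t2 → 3 row(s).
- t1[6] uid=1 → 5 match(es) in t2 → 5 row(s).

9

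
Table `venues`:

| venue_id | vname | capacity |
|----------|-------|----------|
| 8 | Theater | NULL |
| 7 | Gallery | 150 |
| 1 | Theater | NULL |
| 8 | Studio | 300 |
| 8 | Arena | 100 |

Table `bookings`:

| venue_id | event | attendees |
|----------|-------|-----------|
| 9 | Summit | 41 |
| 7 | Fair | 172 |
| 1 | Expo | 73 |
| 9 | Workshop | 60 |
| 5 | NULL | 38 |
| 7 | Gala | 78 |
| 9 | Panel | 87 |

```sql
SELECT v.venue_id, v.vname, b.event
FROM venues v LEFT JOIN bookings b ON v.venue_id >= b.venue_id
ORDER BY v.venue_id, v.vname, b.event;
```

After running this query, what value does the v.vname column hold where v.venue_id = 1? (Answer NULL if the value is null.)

Theater

LEFT JOIN keeps every row from `venues`; unmatched rows get NULL for `bookings`'s columns.
Matching on v.venue_id >= b.venue_id.
- venue_id=8: 4 matching b row(s), so 4 row(s) emitted.
- venue_id=7: 4 matching b row(s), so 4 row(s) emitted.
- venue_id=1: 1 matching b row(s), so 1 row(s) emitted.
- venue_id=8: 4 matching b row(s), so 4 row(s) emitted.
- venue_id=8: 4 matching b row(s), so 4 row(s) emitted.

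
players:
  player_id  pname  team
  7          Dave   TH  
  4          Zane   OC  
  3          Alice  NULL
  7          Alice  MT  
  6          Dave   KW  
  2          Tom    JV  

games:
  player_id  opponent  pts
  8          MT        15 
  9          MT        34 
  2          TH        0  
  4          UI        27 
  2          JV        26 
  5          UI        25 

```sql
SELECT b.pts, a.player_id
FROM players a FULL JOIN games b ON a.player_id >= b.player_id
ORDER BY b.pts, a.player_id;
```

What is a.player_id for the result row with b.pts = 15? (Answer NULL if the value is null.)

NULL

FULL OUTER JOIN keeps every row from both sides; unmatched rows get NULL for the other side's columns.
Matching on a.player_id >= b.player_id.
- a[0] player_id=7 → 4 match(es) in b → 4 row(s).
- a[1] player_id=4 → 3 match(es) in b → 3 row(s).
- a[2] player_id=3 → 2 match(es) in b → 2 row(s).
- a[3] player_id=7 → 4 match(es) in b → 4 row(s).
- a[4] player_id=6 → 4 match(es) in b → 4 row(s).
- a[5] player_id=2 → 2 match(es) in b → 2 row(s).
- 2 b row(s) had no a match → kept, a columns NULL.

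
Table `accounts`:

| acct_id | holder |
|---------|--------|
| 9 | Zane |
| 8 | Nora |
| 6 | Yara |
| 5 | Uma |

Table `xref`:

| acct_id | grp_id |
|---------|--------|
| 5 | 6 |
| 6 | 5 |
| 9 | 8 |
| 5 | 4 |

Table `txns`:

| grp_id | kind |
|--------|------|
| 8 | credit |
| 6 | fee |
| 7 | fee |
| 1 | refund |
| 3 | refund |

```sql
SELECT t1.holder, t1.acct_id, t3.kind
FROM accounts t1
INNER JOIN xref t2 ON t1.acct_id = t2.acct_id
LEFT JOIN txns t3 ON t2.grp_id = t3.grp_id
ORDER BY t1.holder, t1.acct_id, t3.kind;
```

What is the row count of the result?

4

Joins associate left-to-right: accounts INNER JOIN xref on acct_id gives 4 intermediate row(s).
Then LEFT JOIN `txns t3` on grp_id: each of those 4 rows is kept; rows whose t2.grp_id has no match in t3 get NULL for t3's columns.
Result: 4 row(s).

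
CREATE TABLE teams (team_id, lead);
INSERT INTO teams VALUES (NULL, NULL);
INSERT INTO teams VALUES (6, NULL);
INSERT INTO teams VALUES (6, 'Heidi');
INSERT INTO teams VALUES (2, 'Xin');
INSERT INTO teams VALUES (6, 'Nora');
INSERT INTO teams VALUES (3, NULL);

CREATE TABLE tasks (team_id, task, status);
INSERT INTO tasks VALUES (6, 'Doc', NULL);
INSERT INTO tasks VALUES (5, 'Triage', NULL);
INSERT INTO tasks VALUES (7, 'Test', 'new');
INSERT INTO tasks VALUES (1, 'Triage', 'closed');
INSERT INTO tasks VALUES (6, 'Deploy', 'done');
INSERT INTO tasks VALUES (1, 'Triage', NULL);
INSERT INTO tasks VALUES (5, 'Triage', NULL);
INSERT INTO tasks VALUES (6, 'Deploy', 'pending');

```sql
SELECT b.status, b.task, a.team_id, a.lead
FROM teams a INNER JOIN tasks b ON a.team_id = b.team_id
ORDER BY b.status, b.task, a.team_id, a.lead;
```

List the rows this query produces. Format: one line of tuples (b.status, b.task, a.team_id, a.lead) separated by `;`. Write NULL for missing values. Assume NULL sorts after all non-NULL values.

INNER JOIN keeps only pairs where the ON condition holds.
Matching on a.team_id = b.team_id. A NULL in a compared column never satisfies the condition.
- a row (team_id=NULL): no match → dropped.
- a row (team_id=6): matches 3 b row(s) → 3 output row(s).
- a row (team_id=6): matches 3 b row(s) → 3 output row(s).
- a row (team_id=2): no match → dropped.
- a row (team_id=6): matches 3 b row(s) → 3 output row(s).
- a row (team_id=3): no match → dropped.
After projecting and ordering:
b.status | b.task | a.team_id | a.lead
done | Deploy | 6 | Heidi
done | Deploy | 6 | Nora
done | Deploy | 6 | NULL
pending | Deploy | 6 | Heidi
pending | Deploy | 6 | Nora
pending | Deploy | 6 | NULL
NULL | Doc | 6 | Heidi
NULL | Doc | 6 | Nora
NULL | Doc | 6 | NULL

(done, Deploy, 6, Heidi); (done, Deploy, 6, Nora); (done, Deploy, 6, NULL); (pending, Deploy, 6, Heidi); (pending, Deploy, 6, Nora); (pending, Deploy, 6, NULL); (NULL, Doc, 6, Heidi); (NULL, Doc, 6, Nora); (NULL, Doc, 6, NULL)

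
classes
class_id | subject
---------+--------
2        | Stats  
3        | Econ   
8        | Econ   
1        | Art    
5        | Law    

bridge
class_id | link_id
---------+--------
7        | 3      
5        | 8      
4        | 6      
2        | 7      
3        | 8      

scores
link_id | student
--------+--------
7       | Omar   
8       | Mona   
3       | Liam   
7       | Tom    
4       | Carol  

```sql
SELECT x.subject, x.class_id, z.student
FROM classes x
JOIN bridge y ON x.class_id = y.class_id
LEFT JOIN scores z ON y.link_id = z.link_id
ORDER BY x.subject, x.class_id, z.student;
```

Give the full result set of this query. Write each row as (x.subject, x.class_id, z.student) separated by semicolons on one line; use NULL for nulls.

(Econ, 3, Mona); (Law, 5, Mona); (Stats, 2, Omar); (Stats, 2, Tom)

Evaluate left to right. First `classes x INNER JOIN bridge y` on class_id: 3 row(s).
Then LEFT JOIN `scores z` on link_id: each of those 3 rows is kept; rows whose y.link_id has no match in z get NULL for z's columns.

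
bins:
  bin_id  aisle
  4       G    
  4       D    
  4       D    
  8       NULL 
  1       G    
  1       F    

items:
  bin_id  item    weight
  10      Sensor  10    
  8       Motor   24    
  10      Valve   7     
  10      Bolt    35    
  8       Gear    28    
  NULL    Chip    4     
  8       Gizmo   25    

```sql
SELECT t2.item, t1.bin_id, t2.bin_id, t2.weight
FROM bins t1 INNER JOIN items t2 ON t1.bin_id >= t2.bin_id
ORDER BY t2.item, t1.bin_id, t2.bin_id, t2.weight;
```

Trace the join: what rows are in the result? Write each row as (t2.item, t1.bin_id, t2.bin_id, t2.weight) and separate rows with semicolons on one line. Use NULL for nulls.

INNER JOIN keeps only pairs where the ON condition holds.
Matching on t1.bin_id >= t2.bin_id. A NULL in a compared column never satisfies the condition.
- t1[0] bin_id=4 → no match; dropped.
- t1[1] bin_id=4 → no match; dropped.
- t1[2] bin_id=4 → no match; dropped.
- t1[3] bin_id=8 → 3 match(es) in t2 → 3 row(s).
- t1[4] bin_id=1 → no match; dropped.
- t1[5] bin_id=1 → no match; dropped.
After projecting and ordering:
t2.item | t1.bin_id | t2.bin_id | t2.weight
Gear | 8 | 8 | 28
Gizmo | 8 | 8 | 25
Motor | 8 | 8 | 24

(Gear, 8, 8, 28); (Gizmo, 8, 8, 25); (Motor, 8, 8, 24)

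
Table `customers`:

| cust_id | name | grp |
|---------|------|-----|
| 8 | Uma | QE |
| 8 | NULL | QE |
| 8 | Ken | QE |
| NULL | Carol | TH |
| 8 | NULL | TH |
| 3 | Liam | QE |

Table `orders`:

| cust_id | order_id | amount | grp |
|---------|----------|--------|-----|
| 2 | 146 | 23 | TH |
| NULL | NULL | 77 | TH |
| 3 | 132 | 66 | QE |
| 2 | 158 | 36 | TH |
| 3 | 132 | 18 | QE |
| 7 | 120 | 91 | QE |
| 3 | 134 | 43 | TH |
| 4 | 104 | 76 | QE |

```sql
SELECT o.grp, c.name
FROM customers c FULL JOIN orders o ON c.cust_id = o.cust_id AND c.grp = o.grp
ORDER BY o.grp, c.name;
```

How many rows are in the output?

13

FULL OUTER JOIN keeps every row from both sides; unmatched rows get NULL for the other side's columns.
Matching on c.cust_id = o.cust_id AND c.grp = o.grp. A NULL in a compared column never satisfies the condition.
- c row (cust_id=8, grp=QE): no match → kept, o columns NULL.
- c row (cust_id=8, grp=QE): no match → kept, o columns NULL.
- c row (cust_id=8, grp=QE): no match → kept, o columns NULL.
- c row (cust_id=NULL, grp=TH): no match → kept, o columns NULL.
- c row (cust_id=8, grp=TH): no match → kept, o columns NULL.
- c row (cust_id=3, grp=QE): matches 2 o row(s) → 2 output row(s).
- plus 6 unmatched o row(s), each kept with NULL c columns.
Total: 2 matched + 11 padded = 13 rows.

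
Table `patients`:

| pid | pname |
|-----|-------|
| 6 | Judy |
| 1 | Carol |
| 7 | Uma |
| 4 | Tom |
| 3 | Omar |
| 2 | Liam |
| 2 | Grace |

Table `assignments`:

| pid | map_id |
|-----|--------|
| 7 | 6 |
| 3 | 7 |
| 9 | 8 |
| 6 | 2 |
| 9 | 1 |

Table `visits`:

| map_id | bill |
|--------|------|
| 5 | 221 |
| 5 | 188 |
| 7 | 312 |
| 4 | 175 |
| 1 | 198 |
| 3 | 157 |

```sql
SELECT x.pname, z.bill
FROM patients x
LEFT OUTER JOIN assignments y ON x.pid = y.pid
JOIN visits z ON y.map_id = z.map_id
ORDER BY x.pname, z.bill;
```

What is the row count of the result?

Evaluate left to right. First `patients x LEFT JOIN assignments y` on pid: 7 row(s).
Then INNER JOIN `visits z` on map_id: keep only rows whose y.map_id appears in z.
Result: 1 row(s).

1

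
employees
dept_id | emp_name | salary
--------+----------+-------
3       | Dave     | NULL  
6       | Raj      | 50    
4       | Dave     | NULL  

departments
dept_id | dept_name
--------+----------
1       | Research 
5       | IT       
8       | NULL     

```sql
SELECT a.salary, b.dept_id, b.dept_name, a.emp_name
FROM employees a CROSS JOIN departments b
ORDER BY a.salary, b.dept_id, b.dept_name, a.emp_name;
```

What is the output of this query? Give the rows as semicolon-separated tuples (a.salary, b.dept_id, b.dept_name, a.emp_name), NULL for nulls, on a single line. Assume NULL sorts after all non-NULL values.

CROSS JOIN pairs every row of `employees` with every row of `departments`: 3 × 3 = 9 rows.
After projecting and ordering:
a.salary | b.dept_id | b.dept_name | a.emp_name
50 | 1 | Research | Raj
50 | 5 | IT | Raj
50 | 8 | NULL | Raj
NULL | 1 | Research | Dave
NULL | 1 | Research | Dave
NULL | 5 | IT | Dave
NULL | 5 | IT | Dave
NULL | 8 | NULL | Dave
NULL | 8 | NULL | Dave

(50, 1, Research, Raj); (50, 5, IT, Raj); (50, 8, NULL, Raj); (NULL, 1, Research, Dave); (NULL, 1, Research, Dave); (NULL, 5, IT, Dave); (NULL, 5, IT, Dave); (NULL, 8, NULL, Dave); (NULL, 8, NULL, Dave)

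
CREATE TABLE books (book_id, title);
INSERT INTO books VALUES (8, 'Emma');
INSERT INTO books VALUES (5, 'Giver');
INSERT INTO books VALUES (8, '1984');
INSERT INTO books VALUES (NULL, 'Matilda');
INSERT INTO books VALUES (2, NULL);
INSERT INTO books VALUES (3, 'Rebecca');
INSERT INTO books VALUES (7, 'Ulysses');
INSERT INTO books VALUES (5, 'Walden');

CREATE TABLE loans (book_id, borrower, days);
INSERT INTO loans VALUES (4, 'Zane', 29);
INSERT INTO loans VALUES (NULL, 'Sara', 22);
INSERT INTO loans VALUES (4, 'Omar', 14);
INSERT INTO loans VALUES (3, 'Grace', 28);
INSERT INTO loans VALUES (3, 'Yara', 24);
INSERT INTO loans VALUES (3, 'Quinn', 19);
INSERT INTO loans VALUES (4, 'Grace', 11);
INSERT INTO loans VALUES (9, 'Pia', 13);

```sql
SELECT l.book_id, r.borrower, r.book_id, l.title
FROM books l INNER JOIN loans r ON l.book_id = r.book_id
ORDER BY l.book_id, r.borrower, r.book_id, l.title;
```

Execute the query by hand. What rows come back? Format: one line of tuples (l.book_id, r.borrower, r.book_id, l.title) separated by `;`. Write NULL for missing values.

INNER JOIN keeps only pairs where the ON condition holds.
Matching on l.book_id = r.book_id. A NULL in a compared column never satisfies the condition.
Matched pairs: 3.

(3, Grace, 3, Rebecca); (3, Quinn, 3, Rebecca); (3, Yara, 3, Rebecca)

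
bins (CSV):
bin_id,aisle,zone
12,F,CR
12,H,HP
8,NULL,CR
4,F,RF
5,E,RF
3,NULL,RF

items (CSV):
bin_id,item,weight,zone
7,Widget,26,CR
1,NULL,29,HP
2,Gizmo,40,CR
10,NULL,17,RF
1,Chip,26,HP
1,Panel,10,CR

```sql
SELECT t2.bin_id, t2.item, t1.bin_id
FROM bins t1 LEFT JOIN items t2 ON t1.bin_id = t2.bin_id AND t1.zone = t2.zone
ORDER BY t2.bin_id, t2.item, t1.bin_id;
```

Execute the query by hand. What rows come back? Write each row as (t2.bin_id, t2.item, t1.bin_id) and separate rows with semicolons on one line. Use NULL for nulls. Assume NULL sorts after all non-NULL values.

LEFT JOIN keeps every row from `bins`; unmatched rows get NULL for `items`'s columns.
Matching on t1.bin_id = t2.bin_id AND t1.zone = t2.zone.
- t1 row (bin_id=12, zone=CR): no match → kept, t2 columns NULL.
- t1 row (bin_id=12, zone=HP): no match → kept, t2 columns NULL.
- t1 row (bin_id=8, zone=CR): no match → kept, t2 columns NULL.
- t1 row (bin_id=4, zone=RF): no match → kept, t2 columns NULL.
- t1 row (bin_id=5, zone=RF): no match → kept, t2 columns NULL.
- t1 row (bin_id=3, zone=RF): no match → kept, t2 columns NULL.
After projecting and ordering:
t2.bin_id | t2.item | t1.bin_id
NULL | NULL | 3
NULL | NULL | 4
NULL | NULL | 5
NULL | NULL | 8
NULL | NULL | 12
NULL | NULL | 12

(NULL, NULL, 3); (NULL, NULL, 4); (NULL, NULL, 5); (NULL, NULL, 8); (NULL, NULL, 12); (NULL, NULL, 12)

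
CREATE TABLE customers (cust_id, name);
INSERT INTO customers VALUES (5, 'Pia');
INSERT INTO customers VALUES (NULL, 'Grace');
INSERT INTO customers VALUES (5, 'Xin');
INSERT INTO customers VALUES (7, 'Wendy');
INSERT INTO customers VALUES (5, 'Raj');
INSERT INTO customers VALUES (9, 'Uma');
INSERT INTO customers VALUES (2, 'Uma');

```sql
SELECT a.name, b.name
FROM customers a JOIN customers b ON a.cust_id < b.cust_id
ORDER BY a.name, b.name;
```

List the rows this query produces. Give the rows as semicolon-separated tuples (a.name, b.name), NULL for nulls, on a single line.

INNER JOIN keeps only pairs where the ON condition holds.
Matching on a.cust_id < b.cust_id. A NULL in a compared column never satisfies the condition.
Matched pairs: 12.

(Pia, Uma); (Pia, Wendy); (Raj, Uma); (Raj, Wendy); (Uma, Pia); (Uma, Raj); (Uma, Uma); (Uma, Wendy); (Uma, Xin); (Wendy, Uma); (Xin, Uma); (Xin, Wendy)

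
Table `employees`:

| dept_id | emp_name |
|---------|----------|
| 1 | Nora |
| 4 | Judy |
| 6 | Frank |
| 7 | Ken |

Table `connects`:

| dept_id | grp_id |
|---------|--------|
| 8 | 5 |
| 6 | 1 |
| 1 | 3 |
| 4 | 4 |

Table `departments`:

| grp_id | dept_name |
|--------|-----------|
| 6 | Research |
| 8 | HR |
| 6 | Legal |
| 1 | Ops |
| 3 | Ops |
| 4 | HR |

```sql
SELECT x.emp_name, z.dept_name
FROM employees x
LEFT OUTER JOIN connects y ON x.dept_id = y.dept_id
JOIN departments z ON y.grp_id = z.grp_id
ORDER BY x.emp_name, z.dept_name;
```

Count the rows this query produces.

3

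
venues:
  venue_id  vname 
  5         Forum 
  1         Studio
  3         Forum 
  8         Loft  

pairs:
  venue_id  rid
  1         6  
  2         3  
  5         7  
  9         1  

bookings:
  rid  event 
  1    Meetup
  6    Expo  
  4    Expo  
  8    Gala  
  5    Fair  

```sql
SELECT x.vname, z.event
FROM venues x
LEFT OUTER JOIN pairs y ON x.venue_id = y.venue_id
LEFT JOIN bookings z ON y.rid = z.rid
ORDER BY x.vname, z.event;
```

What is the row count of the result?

4

Step 1 — x LEFT JOIN y on venue_id → 4 row(s).
Then LEFT JOIN `bookings z` on rid: each of those 4 rows is kept; rows whose y.rid has no match in z get NULL for z's columns.
Result: 4 row(s).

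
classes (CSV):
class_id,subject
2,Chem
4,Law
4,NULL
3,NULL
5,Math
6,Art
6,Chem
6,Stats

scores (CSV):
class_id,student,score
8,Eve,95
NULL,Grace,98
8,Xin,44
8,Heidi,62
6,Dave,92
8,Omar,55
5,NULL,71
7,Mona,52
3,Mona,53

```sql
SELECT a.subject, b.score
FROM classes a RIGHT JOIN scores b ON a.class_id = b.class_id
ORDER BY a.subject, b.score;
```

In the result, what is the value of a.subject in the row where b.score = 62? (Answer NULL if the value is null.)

NULL

RIGHT JOIN keeps every row from `scores`; unmatched rows get NULL for `classes`'s columns.
Matching on a.class_id = b.class_id. A NULL in a compared column never satisfies the condition.
- a[0] class_id=2 → no match.
- a[1] class_id=4 → no match.
- a[2] class_id=4 → no match.
- a[3] class_id=3 → 1 match(es) in b → 1 row(s).
- a[4] class_id=5 → 1 match(es) in b → 1 row(s).
- a[5] class_id=6 → 1 match(es) in b → 1 row(s).
- a[6] class_id=6 → 1 match(es) in b → 1 row(s).
- a[7] class_id=6 → 1 match(es) in b → 1 row(s).
- 6 row(s) from b found no a partner → padded with NULL.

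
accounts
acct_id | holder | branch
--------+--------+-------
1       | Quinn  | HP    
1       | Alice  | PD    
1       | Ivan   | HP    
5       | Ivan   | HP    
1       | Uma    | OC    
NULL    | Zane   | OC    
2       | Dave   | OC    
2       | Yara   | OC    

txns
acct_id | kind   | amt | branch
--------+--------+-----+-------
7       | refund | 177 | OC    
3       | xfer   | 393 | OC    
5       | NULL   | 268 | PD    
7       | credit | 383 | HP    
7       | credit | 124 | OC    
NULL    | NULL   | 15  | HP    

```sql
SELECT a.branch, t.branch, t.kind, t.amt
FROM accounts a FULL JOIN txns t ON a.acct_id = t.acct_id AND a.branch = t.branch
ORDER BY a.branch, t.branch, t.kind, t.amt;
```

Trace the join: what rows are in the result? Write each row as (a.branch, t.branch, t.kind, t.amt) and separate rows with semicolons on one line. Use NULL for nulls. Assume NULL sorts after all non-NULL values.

(HP, NULL, NULL, NULL); (HP, NULL, NULL, NULL); (HP, NULL, NULL, NULL); (OC, NULL, NULL, NULL); (OC, NULL, NULL, NULL); (OC, NULL, NULL, NULL); (OC, NULL, NULL, NULL); (PD, NULL, NULL, NULL); (NULL, HP, credit, 383); (NULL, HP, NULL, 15); (NULL, OC, credit, 124); (NULL, OC, refund, 177); (NULL, OC, xfer, 393); (NULL, PD, NULL, 268)

FULL OUTER JOIN keeps every row from both sides; unmatched rows get NULL for the other side's columns.
Matching on a.acct_id = t.acct_id AND a.branch = t.branch. A NULL in a compared column never satisfies the condition.
- a[0] acct_id=1, branch=HP → no match; kept with NULLs on the t side.
- a[1] acct_id=1, branch=PD → no match; kept with NULLs on the t side.
- a[2] acct_id=1, branch=HP → no match; kept with NULLs on the t side.
- a[3] acct_id=5, branch=HP → no match; kept with NULLs on the t side.
- a[4] acct_id=1, branch=OC → no match; kept with NULLs on the t side.
- a[5] acct_id=NULL, branch=OC → no match; kept with NULLs on the t side.
- a[6] acct_id=2, branch=OC → no match; kept with NULLs on the t side.
- a[7] acct_id=2, branch=OC → no match; kept with NULLs on the t side.
- 6 t row(s) had no a match → kept, a columns NULL.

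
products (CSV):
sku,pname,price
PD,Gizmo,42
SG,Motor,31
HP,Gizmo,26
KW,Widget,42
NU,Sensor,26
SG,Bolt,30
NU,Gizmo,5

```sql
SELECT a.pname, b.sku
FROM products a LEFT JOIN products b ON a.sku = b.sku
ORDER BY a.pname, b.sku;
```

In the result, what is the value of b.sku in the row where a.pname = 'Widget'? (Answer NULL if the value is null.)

KW

LEFT JOIN keeps every row from `products a`; unmatched rows get NULL for `products b`'s columns.
Matching on a.sku = b.sku.
Matched pairs: 11; unmatched a rows kept: 0.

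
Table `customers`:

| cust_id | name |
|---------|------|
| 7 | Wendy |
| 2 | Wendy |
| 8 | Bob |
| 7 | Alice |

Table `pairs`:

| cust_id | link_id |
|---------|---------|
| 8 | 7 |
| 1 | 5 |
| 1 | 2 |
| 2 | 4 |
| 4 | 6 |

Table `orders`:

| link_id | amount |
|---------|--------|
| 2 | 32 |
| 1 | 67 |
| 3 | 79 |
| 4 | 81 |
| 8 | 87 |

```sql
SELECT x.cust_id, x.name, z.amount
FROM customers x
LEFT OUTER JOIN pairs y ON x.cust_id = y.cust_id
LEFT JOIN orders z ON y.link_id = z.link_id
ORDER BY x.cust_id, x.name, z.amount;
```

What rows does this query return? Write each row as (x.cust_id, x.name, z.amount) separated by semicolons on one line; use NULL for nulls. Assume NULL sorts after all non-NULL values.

(2, Wendy, 81); (7, Alice, NULL); (7, Wendy, NULL); (8, Bob, NULL)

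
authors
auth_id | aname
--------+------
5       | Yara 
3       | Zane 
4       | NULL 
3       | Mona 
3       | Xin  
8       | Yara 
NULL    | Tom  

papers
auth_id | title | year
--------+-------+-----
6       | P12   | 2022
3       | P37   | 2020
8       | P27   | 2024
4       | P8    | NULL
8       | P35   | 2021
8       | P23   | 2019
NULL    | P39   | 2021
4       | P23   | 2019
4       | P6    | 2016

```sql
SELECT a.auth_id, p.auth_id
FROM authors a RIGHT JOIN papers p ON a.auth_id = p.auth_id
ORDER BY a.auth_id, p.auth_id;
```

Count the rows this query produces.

11

RIGHT JOIN keeps every row from `papers`; unmatched rows get NULL for `authors`'s columns.
Matching on a.auth_id = p.auth_id. A NULL in a compared column never satisfies the condition.
- auth_id=5: no matching p row.
- auth_id=3: 1 matching p row(s), so 1 row(s) emitted.
- auth_id=4: 3 matching p row(s), so 3 row(s) emitted.
- auth_id=3: 1 matching p row(s), so 1 row(s) emitted.
- auth_id=3: 1 matching p row(s), so 1 row(s) emitted.
- auth_id=8: 3 matching p row(s), so 3 row(s) emitted.
- auth_id=NULL: no matching p row.
- 2 p row(s) had no a match → kept, a columns NULL.
Total: 9 matched + 2 padded = 11 rows.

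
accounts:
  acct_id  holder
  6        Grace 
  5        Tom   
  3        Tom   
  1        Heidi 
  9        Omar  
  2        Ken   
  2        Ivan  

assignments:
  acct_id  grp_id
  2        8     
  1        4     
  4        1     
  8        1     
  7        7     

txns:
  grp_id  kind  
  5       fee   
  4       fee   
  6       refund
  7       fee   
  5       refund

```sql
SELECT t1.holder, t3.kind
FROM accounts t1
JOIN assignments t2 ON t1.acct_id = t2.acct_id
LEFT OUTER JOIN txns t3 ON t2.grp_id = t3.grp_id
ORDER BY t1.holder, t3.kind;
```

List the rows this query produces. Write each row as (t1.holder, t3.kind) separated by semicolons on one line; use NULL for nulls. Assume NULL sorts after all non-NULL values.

Step 1 — t1 INNER JOIN t2 on acct_id → 3 row(s).
Then LEFT JOIN `txns t3` on grp_id: each of those 3 rows is kept; rows whose t2.grp_id has no match in t3 get NULL for t3's columns.

(Heidi, fee); (Ivan, NULL); (Ken, NULL)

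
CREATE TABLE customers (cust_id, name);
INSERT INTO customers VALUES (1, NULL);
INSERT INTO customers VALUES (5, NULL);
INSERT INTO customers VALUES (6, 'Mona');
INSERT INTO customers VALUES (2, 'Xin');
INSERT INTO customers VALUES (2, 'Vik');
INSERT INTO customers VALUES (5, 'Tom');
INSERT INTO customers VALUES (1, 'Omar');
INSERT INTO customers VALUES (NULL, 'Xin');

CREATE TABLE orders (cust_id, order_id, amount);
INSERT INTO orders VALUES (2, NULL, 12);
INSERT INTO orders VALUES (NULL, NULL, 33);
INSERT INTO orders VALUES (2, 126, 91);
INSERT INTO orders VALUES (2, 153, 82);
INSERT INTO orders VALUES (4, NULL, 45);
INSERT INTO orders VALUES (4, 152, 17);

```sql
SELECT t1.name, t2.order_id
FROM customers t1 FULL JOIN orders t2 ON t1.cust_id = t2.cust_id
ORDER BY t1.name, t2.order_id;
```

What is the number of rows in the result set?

15

FULL OUTER JOIN keeps every row from both sides; unmatched rows get NULL for the other side's columns.
Matching on t1.cust_id = t2.cust_id. A NULL in a compared column never satisfies the condition.
- t1 (cust_id=1) has no partner → padded with NULL.
- t1 (cust_id=5) has no partner → padded with NULL.
- t1 (cust_id=6) has no partner → padded with NULL.
- t1 (cust_id=2) pairs with 3 row(s) of t2.
- t1 (cust_id=2) pairs with 3 row(s) of t2.
- t1 (cust_id=5) has no partner → padded with NULL.
- t1 (cust_id=1) has no partner → padded with NULL.
- t1 (cust_id=NULL) has no partner → padded with NULL.
- 3 t2 row(s) had no t1 match → kept, t1 columns NULL.
Total: 6 matched + 9 padded = 15 rows.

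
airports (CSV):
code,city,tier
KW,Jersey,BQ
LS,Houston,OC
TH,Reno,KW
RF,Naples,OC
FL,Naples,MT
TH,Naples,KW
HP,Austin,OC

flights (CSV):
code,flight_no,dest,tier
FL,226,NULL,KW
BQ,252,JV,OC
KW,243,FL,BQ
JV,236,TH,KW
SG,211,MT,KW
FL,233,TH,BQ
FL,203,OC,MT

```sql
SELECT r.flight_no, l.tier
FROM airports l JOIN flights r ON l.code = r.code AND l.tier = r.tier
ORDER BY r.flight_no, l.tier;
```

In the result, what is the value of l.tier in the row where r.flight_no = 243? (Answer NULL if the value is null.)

BQ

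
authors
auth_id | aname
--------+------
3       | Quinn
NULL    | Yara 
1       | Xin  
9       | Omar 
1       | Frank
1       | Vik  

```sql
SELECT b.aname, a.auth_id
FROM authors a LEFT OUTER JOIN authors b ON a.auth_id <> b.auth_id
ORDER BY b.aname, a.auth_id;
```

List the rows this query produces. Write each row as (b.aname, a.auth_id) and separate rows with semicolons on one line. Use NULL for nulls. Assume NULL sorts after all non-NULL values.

(Frank, 3); (Frank, 9); (Omar, 1); (Omar, 1); (Omar, 1); (Omar, 3); (Quinn, 1); (Quinn, 1); (Quinn, 1); (Quinn, 9); (Vik, 3); (Vik, 9); (Xin, 3); (Xin, 9); (NULL, NULL)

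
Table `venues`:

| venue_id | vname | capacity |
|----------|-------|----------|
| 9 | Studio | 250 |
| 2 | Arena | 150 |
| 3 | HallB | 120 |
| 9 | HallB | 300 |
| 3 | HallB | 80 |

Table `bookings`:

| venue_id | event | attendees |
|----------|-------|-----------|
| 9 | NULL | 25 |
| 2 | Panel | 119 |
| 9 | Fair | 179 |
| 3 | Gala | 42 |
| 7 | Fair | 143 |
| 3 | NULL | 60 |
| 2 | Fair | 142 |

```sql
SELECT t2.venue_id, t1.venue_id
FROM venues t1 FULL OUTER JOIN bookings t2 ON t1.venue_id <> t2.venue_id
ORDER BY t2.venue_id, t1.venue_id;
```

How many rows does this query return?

25

FULL OUTER JOIN keeps every row from both sides; unmatched rows get NULL for the other side's columns.
Matching on t1.venue_id <> t2.venue_id.
- t1[0] venue_id=9 → 5 match(es) in t2 → 5 row(s).
- t1[1] venue_id=2 → 5 match(es) in t2 → 5 row(s).
- t1[2] venue_id=3 → 5 match(es) in t2 → 5 row(s).
- t1[3] venue_id=9 → 5 match(es) in t2 → 5 row(s).
- t1[4] venue_id=3 → 5 match(es) in t2 → 5 row(s).
Total: 25 rows.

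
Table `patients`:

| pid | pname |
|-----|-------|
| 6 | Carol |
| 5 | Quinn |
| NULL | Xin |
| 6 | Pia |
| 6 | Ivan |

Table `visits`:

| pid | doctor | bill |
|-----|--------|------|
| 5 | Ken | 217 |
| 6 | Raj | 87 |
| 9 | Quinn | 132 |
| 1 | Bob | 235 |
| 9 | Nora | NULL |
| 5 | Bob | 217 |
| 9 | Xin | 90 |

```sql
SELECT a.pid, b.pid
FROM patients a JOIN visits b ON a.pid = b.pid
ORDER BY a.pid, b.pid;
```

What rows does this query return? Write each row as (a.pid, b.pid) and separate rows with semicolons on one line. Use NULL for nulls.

(5, 5); (5, 5); (6, 6); (6, 6); (6, 6)

INNER JOIN keeps only pairs where the ON condition holds.
Matching on a.pid = b.pid. A NULL in a compared column never satisfies the condition.
Matched pairs: 5.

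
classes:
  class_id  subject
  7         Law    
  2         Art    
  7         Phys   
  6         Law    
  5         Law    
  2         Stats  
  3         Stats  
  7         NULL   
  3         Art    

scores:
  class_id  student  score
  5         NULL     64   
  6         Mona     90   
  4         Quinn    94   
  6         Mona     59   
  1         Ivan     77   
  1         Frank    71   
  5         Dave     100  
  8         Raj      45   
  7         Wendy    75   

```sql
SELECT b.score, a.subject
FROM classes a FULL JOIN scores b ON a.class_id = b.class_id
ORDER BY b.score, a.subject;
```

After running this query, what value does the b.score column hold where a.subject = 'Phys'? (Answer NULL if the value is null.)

FULL OUTER JOIN keeps every row from both sides; unmatched rows get NULL for the other side's columns.
Matching on a.class_id = b.class_id.
Matched pairs: 7; unmatched a rows kept: 4; unmatched b rows kept: 4.

75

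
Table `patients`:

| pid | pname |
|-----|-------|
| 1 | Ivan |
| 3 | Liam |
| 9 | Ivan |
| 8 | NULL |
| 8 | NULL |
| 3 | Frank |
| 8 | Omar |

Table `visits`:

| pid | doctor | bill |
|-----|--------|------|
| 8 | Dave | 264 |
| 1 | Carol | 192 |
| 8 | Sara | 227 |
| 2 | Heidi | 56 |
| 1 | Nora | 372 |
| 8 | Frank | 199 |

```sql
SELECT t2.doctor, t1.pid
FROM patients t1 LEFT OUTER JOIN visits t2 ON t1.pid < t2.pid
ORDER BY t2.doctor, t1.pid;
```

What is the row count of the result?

LEFT JOIN keeps every row from `patients`; unmatched rows get NULL for `visits`'s columns.
Matching on t1.pid < t2.pid.
Matched pairs: 10; unmatched t1 rows kept: 4.
Total: 10 matched + 4 padded = 14 rows.

14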